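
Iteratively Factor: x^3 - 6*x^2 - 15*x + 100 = (x - 5)*(x^2 - x - 20) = (x - 5)^2*(x + 4)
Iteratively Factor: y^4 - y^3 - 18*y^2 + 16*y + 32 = (y - 2)*(y^3 + y^2 - 16*y - 16) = (y - 2)*(y + 4)*(y^2 - 3*y - 4) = (y - 4)*(y - 2)*(y + 4)*(y + 1)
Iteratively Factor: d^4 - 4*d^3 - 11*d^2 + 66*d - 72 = (d - 3)*(d^3 - d^2 - 14*d + 24) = (d - 3)*(d - 2)*(d^2 + d - 12) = (d - 3)*(d - 2)*(d + 4)*(d - 3)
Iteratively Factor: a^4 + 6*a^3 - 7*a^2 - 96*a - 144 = (a + 4)*(a^3 + 2*a^2 - 15*a - 36) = (a + 3)*(a + 4)*(a^2 - a - 12) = (a + 3)^2*(a + 4)*(a - 4)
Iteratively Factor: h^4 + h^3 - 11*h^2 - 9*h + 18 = (h + 3)*(h^3 - 2*h^2 - 5*h + 6) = (h + 2)*(h + 3)*(h^2 - 4*h + 3) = (h - 3)*(h + 2)*(h + 3)*(h - 1)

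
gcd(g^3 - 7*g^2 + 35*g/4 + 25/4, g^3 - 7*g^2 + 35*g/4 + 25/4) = g^3 - 7*g^2 + 35*g/4 + 25/4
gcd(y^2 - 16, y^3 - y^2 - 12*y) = y - 4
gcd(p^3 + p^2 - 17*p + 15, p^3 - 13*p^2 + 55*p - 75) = p - 3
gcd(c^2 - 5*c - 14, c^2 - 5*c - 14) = c^2 - 5*c - 14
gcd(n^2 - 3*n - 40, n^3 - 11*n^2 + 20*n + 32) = n - 8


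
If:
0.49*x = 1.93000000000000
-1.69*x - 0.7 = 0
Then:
No Solution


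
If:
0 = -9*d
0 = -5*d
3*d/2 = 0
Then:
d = 0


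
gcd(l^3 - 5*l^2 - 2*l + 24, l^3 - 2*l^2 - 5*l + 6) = l^2 - l - 6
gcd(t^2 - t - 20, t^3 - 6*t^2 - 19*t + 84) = t + 4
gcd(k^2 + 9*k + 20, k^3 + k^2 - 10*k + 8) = k + 4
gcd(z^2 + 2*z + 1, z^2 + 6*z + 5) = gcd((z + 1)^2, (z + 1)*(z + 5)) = z + 1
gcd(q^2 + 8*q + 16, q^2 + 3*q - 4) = q + 4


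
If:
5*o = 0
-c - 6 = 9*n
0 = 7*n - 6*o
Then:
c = -6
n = 0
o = 0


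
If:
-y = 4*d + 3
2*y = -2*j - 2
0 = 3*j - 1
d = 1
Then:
No Solution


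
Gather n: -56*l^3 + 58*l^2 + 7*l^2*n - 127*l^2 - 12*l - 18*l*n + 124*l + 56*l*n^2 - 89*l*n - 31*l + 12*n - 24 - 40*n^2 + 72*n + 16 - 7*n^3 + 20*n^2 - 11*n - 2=-56*l^3 - 69*l^2 + 81*l - 7*n^3 + n^2*(56*l - 20) + n*(7*l^2 - 107*l + 73) - 10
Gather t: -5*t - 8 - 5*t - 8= -10*t - 16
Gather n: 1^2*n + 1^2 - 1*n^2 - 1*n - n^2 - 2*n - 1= -2*n^2 - 2*n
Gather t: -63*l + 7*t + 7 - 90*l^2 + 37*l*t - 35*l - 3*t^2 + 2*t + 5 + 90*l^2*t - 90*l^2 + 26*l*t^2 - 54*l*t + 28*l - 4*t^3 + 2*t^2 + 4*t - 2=-180*l^2 - 70*l - 4*t^3 + t^2*(26*l - 1) + t*(90*l^2 - 17*l + 13) + 10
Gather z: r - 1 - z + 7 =r - z + 6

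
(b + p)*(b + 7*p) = b^2 + 8*b*p + 7*p^2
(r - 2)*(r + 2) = r^2 - 4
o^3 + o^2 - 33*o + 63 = (o - 3)^2*(o + 7)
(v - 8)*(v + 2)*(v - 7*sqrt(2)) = v^3 - 7*sqrt(2)*v^2 - 6*v^2 - 16*v + 42*sqrt(2)*v + 112*sqrt(2)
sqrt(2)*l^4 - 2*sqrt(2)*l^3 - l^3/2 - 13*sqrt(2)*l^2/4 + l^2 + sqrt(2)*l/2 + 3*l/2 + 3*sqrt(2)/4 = (l - 3)*(l + 1)*(l - sqrt(2)/2)*(sqrt(2)*l + 1/2)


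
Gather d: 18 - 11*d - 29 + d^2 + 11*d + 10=d^2 - 1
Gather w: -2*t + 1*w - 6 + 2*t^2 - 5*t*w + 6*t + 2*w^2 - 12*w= 2*t^2 + 4*t + 2*w^2 + w*(-5*t - 11) - 6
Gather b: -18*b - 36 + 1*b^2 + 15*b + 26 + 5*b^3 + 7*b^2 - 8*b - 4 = 5*b^3 + 8*b^2 - 11*b - 14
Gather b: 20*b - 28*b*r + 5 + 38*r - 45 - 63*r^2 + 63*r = b*(20 - 28*r) - 63*r^2 + 101*r - 40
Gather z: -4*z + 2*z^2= 2*z^2 - 4*z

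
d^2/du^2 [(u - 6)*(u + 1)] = 2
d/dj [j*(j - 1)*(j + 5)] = 3*j^2 + 8*j - 5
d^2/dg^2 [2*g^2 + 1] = 4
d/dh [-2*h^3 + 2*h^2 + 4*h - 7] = -6*h^2 + 4*h + 4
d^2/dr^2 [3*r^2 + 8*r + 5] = 6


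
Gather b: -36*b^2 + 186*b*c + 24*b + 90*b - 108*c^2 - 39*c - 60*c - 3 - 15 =-36*b^2 + b*(186*c + 114) - 108*c^2 - 99*c - 18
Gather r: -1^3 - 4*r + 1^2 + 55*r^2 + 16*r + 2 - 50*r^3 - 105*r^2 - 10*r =-50*r^3 - 50*r^2 + 2*r + 2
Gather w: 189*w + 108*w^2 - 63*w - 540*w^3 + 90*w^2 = -540*w^3 + 198*w^2 + 126*w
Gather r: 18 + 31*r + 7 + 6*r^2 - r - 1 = 6*r^2 + 30*r + 24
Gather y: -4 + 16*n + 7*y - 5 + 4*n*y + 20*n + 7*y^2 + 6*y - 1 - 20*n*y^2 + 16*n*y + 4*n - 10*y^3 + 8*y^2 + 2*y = 40*n - 10*y^3 + y^2*(15 - 20*n) + y*(20*n + 15) - 10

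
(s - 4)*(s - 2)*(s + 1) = s^3 - 5*s^2 + 2*s + 8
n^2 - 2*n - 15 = (n - 5)*(n + 3)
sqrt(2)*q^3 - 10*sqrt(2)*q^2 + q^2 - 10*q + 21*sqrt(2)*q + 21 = (q - 7)*(q - 3)*(sqrt(2)*q + 1)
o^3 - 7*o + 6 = (o - 2)*(o - 1)*(o + 3)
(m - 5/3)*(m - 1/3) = m^2 - 2*m + 5/9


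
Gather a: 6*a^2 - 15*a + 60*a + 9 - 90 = 6*a^2 + 45*a - 81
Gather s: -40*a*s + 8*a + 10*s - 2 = 8*a + s*(10 - 40*a) - 2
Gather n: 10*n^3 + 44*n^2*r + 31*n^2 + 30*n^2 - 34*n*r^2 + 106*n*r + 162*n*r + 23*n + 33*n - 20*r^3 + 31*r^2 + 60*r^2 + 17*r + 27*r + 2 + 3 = 10*n^3 + n^2*(44*r + 61) + n*(-34*r^2 + 268*r + 56) - 20*r^3 + 91*r^2 + 44*r + 5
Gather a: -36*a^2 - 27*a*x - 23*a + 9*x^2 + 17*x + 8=-36*a^2 + a*(-27*x - 23) + 9*x^2 + 17*x + 8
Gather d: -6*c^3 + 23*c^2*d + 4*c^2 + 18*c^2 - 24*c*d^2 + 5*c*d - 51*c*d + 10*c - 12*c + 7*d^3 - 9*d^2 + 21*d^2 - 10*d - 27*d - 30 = -6*c^3 + 22*c^2 - 2*c + 7*d^3 + d^2*(12 - 24*c) + d*(23*c^2 - 46*c - 37) - 30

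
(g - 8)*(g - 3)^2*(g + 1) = g^4 - 13*g^3 + 43*g^2 - 15*g - 72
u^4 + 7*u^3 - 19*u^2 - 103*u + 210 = (u - 3)*(u - 2)*(u + 5)*(u + 7)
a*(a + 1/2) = a^2 + a/2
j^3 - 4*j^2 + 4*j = j*(j - 2)^2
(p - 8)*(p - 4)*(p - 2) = p^3 - 14*p^2 + 56*p - 64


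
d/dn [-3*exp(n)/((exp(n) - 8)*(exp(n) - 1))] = 3*(exp(2*n) - 8)*exp(n)/(exp(4*n) - 18*exp(3*n) + 97*exp(2*n) - 144*exp(n) + 64)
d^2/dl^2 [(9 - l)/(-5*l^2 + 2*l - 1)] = 2*((47 - 15*l)*(5*l^2 - 2*l + 1) + 4*(l - 9)*(5*l - 1)^2)/(5*l^2 - 2*l + 1)^3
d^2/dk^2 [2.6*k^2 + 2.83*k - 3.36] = 5.20000000000000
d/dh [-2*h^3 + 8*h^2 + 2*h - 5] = -6*h^2 + 16*h + 2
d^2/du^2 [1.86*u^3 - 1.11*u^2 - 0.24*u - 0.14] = 11.16*u - 2.22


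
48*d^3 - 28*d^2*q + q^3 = (-4*d + q)*(-2*d + q)*(6*d + q)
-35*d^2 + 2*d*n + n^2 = (-5*d + n)*(7*d + n)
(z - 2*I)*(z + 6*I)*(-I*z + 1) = -I*z^3 + 5*z^2 - 8*I*z + 12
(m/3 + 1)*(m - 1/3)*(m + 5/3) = m^3/3 + 13*m^2/9 + 31*m/27 - 5/9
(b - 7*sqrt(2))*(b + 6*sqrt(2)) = b^2 - sqrt(2)*b - 84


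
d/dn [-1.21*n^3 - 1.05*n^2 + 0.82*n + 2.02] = -3.63*n^2 - 2.1*n + 0.82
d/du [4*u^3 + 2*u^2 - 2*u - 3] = 12*u^2 + 4*u - 2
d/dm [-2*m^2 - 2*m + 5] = -4*m - 2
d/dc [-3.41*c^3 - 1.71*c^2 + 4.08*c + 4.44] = -10.23*c^2 - 3.42*c + 4.08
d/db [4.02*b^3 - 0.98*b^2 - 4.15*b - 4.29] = 12.06*b^2 - 1.96*b - 4.15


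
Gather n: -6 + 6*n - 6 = 6*n - 12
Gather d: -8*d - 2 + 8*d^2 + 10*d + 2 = 8*d^2 + 2*d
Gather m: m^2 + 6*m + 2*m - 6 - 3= m^2 + 8*m - 9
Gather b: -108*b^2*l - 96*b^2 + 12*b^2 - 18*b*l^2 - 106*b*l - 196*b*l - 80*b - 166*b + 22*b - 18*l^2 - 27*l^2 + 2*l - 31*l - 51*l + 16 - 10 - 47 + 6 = b^2*(-108*l - 84) + b*(-18*l^2 - 302*l - 224) - 45*l^2 - 80*l - 35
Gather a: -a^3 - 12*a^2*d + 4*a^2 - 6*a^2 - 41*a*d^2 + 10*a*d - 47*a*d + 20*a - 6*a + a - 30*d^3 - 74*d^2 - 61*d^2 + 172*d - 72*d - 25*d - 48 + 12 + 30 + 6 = -a^3 + a^2*(-12*d - 2) + a*(-41*d^2 - 37*d + 15) - 30*d^3 - 135*d^2 + 75*d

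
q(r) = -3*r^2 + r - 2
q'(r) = 1 - 6*r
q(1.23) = -5.31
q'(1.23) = -6.38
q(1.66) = -8.61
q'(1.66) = -8.96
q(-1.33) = -8.64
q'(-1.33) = 8.98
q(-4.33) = -62.58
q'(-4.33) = 26.98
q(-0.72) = -4.28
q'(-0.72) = 5.32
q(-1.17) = -7.28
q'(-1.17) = 8.02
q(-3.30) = -37.97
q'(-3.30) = 20.80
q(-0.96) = -5.72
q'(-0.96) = 6.76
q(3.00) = -26.00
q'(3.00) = -17.00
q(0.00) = -2.00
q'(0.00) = 1.00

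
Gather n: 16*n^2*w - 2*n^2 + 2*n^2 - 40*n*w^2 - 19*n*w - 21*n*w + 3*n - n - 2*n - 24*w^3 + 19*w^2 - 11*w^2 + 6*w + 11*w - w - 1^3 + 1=16*n^2*w + n*(-40*w^2 - 40*w) - 24*w^3 + 8*w^2 + 16*w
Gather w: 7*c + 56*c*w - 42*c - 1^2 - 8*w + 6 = -35*c + w*(56*c - 8) + 5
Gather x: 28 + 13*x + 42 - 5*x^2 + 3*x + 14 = -5*x^2 + 16*x + 84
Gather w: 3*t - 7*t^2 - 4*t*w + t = -7*t^2 - 4*t*w + 4*t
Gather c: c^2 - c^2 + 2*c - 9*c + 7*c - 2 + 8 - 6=0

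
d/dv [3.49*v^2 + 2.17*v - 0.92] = 6.98*v + 2.17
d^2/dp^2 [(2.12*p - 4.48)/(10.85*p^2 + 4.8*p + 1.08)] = ((76.864 - 138.012*p)*(10.85*p^2 + 4.8*p + 1.08) + (2.12*p - 4.48)*(21.7*p + 4.8)*(43.4*p + 9.6))/(10.85*p^2 + 4.8*p + 1.08)^3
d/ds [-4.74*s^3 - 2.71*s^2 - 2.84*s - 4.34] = -14.22*s^2 - 5.42*s - 2.84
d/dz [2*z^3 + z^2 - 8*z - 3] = 6*z^2 + 2*z - 8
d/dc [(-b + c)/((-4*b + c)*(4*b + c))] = (-16*b^2 + 2*b*c - c^2)/(256*b^4 - 32*b^2*c^2 + c^4)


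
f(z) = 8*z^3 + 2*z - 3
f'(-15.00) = 5402.00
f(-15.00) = -27033.00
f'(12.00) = 3458.00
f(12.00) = 13845.00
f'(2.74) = 182.18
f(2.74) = 167.05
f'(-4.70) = 532.16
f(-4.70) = -842.98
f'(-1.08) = 29.99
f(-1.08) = -15.24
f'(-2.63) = 168.01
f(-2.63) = -153.79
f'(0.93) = 22.76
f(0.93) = 5.29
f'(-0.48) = 7.53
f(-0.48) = -4.84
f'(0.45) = 6.86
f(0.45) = -1.37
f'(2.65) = 170.54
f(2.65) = 151.18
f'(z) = 24*z^2 + 2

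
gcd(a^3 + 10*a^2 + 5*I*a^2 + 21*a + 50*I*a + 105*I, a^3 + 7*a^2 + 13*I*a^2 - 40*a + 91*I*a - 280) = a^2 + a*(7 + 5*I) + 35*I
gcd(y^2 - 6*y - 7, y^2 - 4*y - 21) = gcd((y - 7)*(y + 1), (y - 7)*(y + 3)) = y - 7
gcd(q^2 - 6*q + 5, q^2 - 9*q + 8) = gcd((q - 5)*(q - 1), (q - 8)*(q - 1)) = q - 1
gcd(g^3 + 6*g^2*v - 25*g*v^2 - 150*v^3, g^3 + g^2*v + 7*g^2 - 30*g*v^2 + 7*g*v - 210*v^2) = -g^2 - g*v + 30*v^2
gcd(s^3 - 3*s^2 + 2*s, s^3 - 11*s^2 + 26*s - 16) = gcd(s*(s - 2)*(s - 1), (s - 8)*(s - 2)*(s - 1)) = s^2 - 3*s + 2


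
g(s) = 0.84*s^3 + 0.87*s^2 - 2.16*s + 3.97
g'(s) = 2.52*s^2 + 1.74*s - 2.16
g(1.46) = 5.29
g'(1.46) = 5.75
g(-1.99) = 5.09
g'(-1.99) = 4.36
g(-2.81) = -1.73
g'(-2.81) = 12.85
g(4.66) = 97.80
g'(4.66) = 60.67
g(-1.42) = 6.39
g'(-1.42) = 0.45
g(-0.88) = 5.97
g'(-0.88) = -1.74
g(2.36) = 14.76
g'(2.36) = 15.98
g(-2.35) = 2.95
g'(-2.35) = 7.67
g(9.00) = 667.36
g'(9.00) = 217.62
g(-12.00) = -1296.35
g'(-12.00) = 339.84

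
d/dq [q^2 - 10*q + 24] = 2*q - 10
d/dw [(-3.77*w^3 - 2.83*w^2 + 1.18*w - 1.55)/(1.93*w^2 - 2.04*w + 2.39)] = (-7.2761*w^4 + 15.3816*w^3 - 23.5351*w^2 - 7.5444*w - 0.341800000000001)/(3.7249*w^4 - 7.8744*w^3 + 13.387*w^2 - 9.7512*w + 5.7121)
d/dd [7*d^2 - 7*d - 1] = 14*d - 7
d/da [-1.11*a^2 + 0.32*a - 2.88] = 0.32 - 2.22*a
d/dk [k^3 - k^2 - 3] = k*(3*k - 2)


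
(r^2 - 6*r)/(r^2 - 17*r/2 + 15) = 2*r/(2*r - 5)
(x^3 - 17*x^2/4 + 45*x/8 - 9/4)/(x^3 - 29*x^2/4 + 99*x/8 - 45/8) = (x - 2)/(x - 5)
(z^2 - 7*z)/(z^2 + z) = (z - 7)/(z + 1)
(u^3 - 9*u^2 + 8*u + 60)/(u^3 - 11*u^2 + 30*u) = (u + 2)/u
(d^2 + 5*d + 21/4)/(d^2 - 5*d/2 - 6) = (d + 7/2)/(d - 4)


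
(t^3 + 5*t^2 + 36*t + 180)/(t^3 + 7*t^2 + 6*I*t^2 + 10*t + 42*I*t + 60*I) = (t - 6*I)/(t + 2)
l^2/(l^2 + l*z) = l/(l + z)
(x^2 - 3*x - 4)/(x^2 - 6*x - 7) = (x - 4)/(x - 7)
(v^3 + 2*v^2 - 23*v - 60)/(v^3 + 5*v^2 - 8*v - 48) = (v^2 - 2*v - 15)/(v^2 + v - 12)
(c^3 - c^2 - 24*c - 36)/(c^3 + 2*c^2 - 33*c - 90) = (c + 2)/(c + 5)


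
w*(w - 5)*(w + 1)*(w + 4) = w^4 - 21*w^2 - 20*w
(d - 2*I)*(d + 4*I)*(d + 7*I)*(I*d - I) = I*d^4 - 9*d^3 - I*d^3 + 9*d^2 - 6*I*d^2 - 56*d + 6*I*d + 56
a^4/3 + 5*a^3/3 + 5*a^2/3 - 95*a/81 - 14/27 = (a/3 + 1)*(a - 2/3)*(a + 1/3)*(a + 7/3)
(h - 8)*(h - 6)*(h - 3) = h^3 - 17*h^2 + 90*h - 144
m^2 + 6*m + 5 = (m + 1)*(m + 5)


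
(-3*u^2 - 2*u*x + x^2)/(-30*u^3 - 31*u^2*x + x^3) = (-3*u + x)/(-30*u^2 - u*x + x^2)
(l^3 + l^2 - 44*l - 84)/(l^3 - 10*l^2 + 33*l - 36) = (l^3 + l^2 - 44*l - 84)/(l^3 - 10*l^2 + 33*l - 36)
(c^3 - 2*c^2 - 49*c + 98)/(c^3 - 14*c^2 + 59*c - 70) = (c + 7)/(c - 5)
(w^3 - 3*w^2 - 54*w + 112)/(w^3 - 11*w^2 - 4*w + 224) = (w^2 + 5*w - 14)/(w^2 - 3*w - 28)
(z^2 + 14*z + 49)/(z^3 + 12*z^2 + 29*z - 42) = (z + 7)/(z^2 + 5*z - 6)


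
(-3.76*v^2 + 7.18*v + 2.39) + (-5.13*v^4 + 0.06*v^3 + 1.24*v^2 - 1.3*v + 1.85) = -5.13*v^4 + 0.06*v^3 - 2.52*v^2 + 5.88*v + 4.24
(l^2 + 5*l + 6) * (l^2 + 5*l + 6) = l^4 + 10*l^3 + 37*l^2 + 60*l + 36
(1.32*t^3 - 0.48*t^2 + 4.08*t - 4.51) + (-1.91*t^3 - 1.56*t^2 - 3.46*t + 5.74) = -0.59*t^3 - 2.04*t^2 + 0.62*t + 1.23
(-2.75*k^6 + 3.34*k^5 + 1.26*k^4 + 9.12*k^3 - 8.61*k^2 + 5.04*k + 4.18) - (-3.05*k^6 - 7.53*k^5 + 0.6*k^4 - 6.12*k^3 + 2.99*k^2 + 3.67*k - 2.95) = 0.3*k^6 + 10.87*k^5 + 0.66*k^4 + 15.24*k^3 - 11.6*k^2 + 1.37*k + 7.13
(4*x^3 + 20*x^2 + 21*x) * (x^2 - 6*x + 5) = 4*x^5 - 4*x^4 - 79*x^3 - 26*x^2 + 105*x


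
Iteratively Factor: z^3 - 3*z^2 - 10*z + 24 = (z + 3)*(z^2 - 6*z + 8) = (z - 4)*(z + 3)*(z - 2)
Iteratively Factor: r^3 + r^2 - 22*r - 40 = (r + 4)*(r^2 - 3*r - 10) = (r + 2)*(r + 4)*(r - 5)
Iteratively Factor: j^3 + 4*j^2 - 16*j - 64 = (j + 4)*(j^2 - 16) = (j + 4)^2*(j - 4)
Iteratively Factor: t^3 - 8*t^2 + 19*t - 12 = (t - 3)*(t^2 - 5*t + 4) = (t - 4)*(t - 3)*(t - 1)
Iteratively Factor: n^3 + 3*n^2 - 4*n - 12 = (n + 2)*(n^2 + n - 6) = (n - 2)*(n + 2)*(n + 3)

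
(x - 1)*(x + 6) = x^2 + 5*x - 6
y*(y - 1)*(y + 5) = y^3 + 4*y^2 - 5*y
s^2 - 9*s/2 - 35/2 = (s - 7)*(s + 5/2)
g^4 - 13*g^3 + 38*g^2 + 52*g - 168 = (g - 7)*(g - 6)*(g - 2)*(g + 2)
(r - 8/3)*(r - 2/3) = r^2 - 10*r/3 + 16/9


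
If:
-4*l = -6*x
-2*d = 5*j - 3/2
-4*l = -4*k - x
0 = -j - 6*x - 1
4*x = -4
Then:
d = -47/4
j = 5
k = -5/4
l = -3/2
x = -1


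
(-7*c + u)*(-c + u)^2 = -7*c^3 + 15*c^2*u - 9*c*u^2 + u^3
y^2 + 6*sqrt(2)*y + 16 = (y + 2*sqrt(2))*(y + 4*sqrt(2))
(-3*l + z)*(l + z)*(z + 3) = -3*l^2*z - 9*l^2 - 2*l*z^2 - 6*l*z + z^3 + 3*z^2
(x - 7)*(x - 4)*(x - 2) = x^3 - 13*x^2 + 50*x - 56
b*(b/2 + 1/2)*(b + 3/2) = b^3/2 + 5*b^2/4 + 3*b/4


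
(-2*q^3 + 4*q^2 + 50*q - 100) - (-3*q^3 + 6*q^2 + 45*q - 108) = q^3 - 2*q^2 + 5*q + 8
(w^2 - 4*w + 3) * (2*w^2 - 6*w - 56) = 2*w^4 - 14*w^3 - 26*w^2 + 206*w - 168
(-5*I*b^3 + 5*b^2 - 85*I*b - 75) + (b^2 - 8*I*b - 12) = -5*I*b^3 + 6*b^2 - 93*I*b - 87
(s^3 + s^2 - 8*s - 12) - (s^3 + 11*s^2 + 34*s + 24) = -10*s^2 - 42*s - 36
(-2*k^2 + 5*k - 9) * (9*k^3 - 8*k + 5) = -18*k^5 + 45*k^4 - 65*k^3 - 50*k^2 + 97*k - 45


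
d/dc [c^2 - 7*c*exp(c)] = -7*c*exp(c) + 2*c - 7*exp(c)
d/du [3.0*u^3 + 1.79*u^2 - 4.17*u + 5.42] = 9.0*u^2 + 3.58*u - 4.17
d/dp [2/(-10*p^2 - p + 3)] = 2*(20*p + 1)/(10*p^2 + p - 3)^2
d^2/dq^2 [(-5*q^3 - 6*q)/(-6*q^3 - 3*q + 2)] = 6*(126*q^5 + 120*q^4 - 21*q^3 + 114*q^2 + 20*q + 12)/(216*q^9 + 324*q^7 - 216*q^6 + 162*q^5 - 216*q^4 + 99*q^3 - 54*q^2 + 36*q - 8)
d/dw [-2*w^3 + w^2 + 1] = 2*w*(1 - 3*w)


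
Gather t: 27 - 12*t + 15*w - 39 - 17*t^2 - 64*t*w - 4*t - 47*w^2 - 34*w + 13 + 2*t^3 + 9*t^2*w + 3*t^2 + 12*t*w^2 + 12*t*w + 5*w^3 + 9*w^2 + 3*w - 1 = 2*t^3 + t^2*(9*w - 14) + t*(12*w^2 - 52*w - 16) + 5*w^3 - 38*w^2 - 16*w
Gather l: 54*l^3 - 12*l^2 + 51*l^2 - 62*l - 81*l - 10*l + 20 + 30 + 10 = 54*l^3 + 39*l^2 - 153*l + 60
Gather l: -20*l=-20*l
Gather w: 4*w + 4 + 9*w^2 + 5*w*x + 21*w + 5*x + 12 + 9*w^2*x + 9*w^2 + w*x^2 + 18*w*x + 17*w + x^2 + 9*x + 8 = w^2*(9*x + 18) + w*(x^2 + 23*x + 42) + x^2 + 14*x + 24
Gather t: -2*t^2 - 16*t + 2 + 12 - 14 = -2*t^2 - 16*t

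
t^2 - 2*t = t*(t - 2)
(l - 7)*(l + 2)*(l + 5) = l^3 - 39*l - 70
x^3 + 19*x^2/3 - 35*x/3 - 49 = (x - 3)*(x + 7/3)*(x + 7)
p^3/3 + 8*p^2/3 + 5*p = p*(p/3 + 1)*(p + 5)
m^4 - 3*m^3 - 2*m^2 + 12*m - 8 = (m - 2)^2*(m - 1)*(m + 2)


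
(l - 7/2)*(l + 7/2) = l^2 - 49/4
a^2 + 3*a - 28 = (a - 4)*(a + 7)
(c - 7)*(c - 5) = c^2 - 12*c + 35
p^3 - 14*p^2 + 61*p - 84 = (p - 7)*(p - 4)*(p - 3)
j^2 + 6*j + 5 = (j + 1)*(j + 5)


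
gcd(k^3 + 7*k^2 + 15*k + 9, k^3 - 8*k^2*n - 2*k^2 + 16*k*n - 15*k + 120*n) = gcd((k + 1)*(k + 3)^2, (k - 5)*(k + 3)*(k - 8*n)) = k + 3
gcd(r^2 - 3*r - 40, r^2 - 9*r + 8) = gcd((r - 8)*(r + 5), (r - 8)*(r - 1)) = r - 8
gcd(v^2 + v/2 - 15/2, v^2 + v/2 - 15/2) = v^2 + v/2 - 15/2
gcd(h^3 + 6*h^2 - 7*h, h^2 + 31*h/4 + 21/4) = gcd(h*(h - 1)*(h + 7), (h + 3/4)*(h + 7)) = h + 7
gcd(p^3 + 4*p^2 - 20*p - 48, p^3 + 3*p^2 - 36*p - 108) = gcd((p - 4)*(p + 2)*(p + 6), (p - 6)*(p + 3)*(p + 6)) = p + 6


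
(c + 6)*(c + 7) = c^2 + 13*c + 42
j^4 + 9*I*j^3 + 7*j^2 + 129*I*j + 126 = (j - 3*I)*(j - I)*(j + 6*I)*(j + 7*I)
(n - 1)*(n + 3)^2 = n^3 + 5*n^2 + 3*n - 9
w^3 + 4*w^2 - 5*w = w*(w - 1)*(w + 5)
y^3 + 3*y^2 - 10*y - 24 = (y - 3)*(y + 2)*(y + 4)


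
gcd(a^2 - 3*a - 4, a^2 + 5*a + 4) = a + 1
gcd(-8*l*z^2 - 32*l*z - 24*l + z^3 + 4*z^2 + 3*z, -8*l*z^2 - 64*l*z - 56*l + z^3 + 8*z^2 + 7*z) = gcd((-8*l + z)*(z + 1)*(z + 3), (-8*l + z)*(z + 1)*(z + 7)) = -8*l*z - 8*l + z^2 + z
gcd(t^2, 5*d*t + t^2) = t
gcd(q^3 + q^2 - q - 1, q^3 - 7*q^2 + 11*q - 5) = q - 1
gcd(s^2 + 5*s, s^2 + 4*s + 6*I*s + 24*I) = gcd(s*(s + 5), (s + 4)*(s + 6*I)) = 1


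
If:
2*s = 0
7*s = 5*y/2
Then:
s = 0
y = 0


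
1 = 1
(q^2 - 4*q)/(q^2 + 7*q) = (q - 4)/(q + 7)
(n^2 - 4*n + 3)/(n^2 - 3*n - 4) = (-n^2 + 4*n - 3)/(-n^2 + 3*n + 4)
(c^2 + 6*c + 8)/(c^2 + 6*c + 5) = (c^2 + 6*c + 8)/(c^2 + 6*c + 5)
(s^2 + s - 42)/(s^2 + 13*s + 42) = (s - 6)/(s + 6)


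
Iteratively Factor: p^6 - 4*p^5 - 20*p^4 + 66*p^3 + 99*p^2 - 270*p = (p + 3)*(p^5 - 7*p^4 + p^3 + 63*p^2 - 90*p) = (p - 5)*(p + 3)*(p^4 - 2*p^3 - 9*p^2 + 18*p) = (p - 5)*(p - 3)*(p + 3)*(p^3 + p^2 - 6*p) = p*(p - 5)*(p - 3)*(p + 3)*(p^2 + p - 6) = p*(p - 5)*(p - 3)*(p - 2)*(p + 3)*(p + 3)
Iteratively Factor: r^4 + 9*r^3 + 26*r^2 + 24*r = (r + 2)*(r^3 + 7*r^2 + 12*r) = (r + 2)*(r + 3)*(r^2 + 4*r) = (r + 2)*(r + 3)*(r + 4)*(r)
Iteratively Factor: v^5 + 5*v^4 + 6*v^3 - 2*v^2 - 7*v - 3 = (v + 1)*(v^4 + 4*v^3 + 2*v^2 - 4*v - 3) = (v + 1)^2*(v^3 + 3*v^2 - v - 3) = (v + 1)^2*(v + 3)*(v^2 - 1) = (v - 1)*(v + 1)^2*(v + 3)*(v + 1)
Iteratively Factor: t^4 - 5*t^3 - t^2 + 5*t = (t + 1)*(t^3 - 6*t^2 + 5*t) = (t - 5)*(t + 1)*(t^2 - t) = (t - 5)*(t - 1)*(t + 1)*(t)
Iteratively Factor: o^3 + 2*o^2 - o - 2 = (o + 2)*(o^2 - 1) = (o - 1)*(o + 2)*(o + 1)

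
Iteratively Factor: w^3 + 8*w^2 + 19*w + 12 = (w + 1)*(w^2 + 7*w + 12) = (w + 1)*(w + 4)*(w + 3)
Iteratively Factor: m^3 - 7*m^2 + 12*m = (m - 3)*(m^2 - 4*m) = (m - 4)*(m - 3)*(m)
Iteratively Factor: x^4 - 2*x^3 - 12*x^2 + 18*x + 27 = (x - 3)*(x^3 + x^2 - 9*x - 9) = (x - 3)*(x + 3)*(x^2 - 2*x - 3) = (x - 3)^2*(x + 3)*(x + 1)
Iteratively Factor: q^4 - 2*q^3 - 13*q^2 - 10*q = (q - 5)*(q^3 + 3*q^2 + 2*q) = (q - 5)*(q + 1)*(q^2 + 2*q) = q*(q - 5)*(q + 1)*(q + 2)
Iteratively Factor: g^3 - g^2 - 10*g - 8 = (g - 4)*(g^2 + 3*g + 2) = (g - 4)*(g + 2)*(g + 1)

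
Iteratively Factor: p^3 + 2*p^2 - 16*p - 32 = (p + 2)*(p^2 - 16) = (p - 4)*(p + 2)*(p + 4)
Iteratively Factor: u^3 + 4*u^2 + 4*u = (u + 2)*(u^2 + 2*u) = (u + 2)^2*(u)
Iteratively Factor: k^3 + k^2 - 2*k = (k - 1)*(k^2 + 2*k) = (k - 1)*(k + 2)*(k)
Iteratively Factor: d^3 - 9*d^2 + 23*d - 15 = (d - 3)*(d^2 - 6*d + 5) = (d - 3)*(d - 1)*(d - 5)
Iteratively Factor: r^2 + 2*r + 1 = (r + 1)*(r + 1)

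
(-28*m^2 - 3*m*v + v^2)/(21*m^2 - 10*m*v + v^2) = (4*m + v)/(-3*m + v)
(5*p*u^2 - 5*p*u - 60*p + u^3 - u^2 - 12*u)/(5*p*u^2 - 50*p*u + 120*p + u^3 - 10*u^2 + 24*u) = (u + 3)/(u - 6)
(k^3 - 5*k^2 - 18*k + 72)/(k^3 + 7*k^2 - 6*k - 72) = (k - 6)/(k + 6)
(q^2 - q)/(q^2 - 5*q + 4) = q/(q - 4)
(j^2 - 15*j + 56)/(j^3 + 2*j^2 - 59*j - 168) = (j - 7)/(j^2 + 10*j + 21)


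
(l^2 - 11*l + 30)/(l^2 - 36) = (l - 5)/(l + 6)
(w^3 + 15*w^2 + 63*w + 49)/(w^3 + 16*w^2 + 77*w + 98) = (w + 1)/(w + 2)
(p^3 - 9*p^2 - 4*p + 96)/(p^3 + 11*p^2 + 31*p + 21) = (p^2 - 12*p + 32)/(p^2 + 8*p + 7)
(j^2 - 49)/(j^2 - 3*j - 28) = (j + 7)/(j + 4)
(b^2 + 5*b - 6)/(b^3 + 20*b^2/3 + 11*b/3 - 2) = 3*(b - 1)/(3*b^2 + 2*b - 1)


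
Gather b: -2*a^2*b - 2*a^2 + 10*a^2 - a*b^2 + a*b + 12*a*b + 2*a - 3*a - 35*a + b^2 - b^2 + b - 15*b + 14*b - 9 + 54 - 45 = 8*a^2 - a*b^2 - 36*a + b*(-2*a^2 + 13*a)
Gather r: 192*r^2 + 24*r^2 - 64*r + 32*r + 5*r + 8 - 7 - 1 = 216*r^2 - 27*r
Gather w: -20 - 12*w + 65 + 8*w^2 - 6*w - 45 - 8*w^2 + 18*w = 0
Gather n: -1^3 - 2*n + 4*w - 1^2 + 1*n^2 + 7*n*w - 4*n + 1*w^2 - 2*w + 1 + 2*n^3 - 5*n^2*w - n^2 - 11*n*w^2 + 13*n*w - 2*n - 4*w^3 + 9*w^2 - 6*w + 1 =2*n^3 - 5*n^2*w + n*(-11*w^2 + 20*w - 8) - 4*w^3 + 10*w^2 - 4*w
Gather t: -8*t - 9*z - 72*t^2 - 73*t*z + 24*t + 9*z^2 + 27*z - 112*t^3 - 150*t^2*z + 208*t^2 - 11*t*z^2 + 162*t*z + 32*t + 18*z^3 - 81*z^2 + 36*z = -112*t^3 + t^2*(136 - 150*z) + t*(-11*z^2 + 89*z + 48) + 18*z^3 - 72*z^2 + 54*z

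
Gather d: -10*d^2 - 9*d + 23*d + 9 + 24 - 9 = -10*d^2 + 14*d + 24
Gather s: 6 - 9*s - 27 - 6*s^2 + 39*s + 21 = -6*s^2 + 30*s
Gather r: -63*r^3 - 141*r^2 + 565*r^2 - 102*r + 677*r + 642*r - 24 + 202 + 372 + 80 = -63*r^3 + 424*r^2 + 1217*r + 630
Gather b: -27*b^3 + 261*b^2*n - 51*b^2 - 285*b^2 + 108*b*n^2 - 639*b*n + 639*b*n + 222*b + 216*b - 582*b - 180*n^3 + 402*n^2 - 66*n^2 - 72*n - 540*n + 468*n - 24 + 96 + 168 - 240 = -27*b^3 + b^2*(261*n - 336) + b*(108*n^2 - 144) - 180*n^3 + 336*n^2 - 144*n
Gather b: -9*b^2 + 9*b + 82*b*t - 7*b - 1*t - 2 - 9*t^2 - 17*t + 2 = -9*b^2 + b*(82*t + 2) - 9*t^2 - 18*t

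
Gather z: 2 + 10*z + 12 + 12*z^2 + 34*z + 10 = 12*z^2 + 44*z + 24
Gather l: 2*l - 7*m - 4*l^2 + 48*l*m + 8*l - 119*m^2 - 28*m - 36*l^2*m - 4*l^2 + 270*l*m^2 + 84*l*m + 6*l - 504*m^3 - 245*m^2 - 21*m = l^2*(-36*m - 8) + l*(270*m^2 + 132*m + 16) - 504*m^3 - 364*m^2 - 56*m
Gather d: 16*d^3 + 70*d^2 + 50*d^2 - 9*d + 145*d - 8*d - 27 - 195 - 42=16*d^3 + 120*d^2 + 128*d - 264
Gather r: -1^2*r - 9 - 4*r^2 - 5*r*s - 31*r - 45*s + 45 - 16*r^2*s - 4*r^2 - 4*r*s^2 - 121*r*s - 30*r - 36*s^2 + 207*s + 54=r^2*(-16*s - 8) + r*(-4*s^2 - 126*s - 62) - 36*s^2 + 162*s + 90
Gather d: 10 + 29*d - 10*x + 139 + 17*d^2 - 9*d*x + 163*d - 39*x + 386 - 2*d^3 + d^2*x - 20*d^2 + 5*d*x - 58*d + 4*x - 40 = -2*d^3 + d^2*(x - 3) + d*(134 - 4*x) - 45*x + 495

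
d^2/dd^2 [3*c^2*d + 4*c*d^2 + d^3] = 8*c + 6*d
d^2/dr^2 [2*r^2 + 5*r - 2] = 4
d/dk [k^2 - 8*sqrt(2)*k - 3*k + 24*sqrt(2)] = 2*k - 8*sqrt(2) - 3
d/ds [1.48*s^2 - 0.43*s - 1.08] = 2.96*s - 0.43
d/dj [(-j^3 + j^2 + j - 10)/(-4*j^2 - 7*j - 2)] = (4*j^4 + 14*j^3 + 3*j^2 - 84*j - 72)/(16*j^4 + 56*j^3 + 65*j^2 + 28*j + 4)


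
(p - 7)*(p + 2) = p^2 - 5*p - 14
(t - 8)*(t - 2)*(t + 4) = t^3 - 6*t^2 - 24*t + 64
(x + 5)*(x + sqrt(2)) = x^2 + sqrt(2)*x + 5*x + 5*sqrt(2)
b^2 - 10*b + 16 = (b - 8)*(b - 2)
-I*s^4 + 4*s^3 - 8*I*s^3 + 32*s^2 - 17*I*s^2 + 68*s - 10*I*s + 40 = (s + 2)*(s + 5)*(s + 4*I)*(-I*s - I)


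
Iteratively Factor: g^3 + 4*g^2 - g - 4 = (g + 4)*(g^2 - 1) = (g - 1)*(g + 4)*(g + 1)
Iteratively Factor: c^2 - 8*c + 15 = (c - 5)*(c - 3)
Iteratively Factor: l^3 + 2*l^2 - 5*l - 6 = (l - 2)*(l^2 + 4*l + 3) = (l - 2)*(l + 3)*(l + 1)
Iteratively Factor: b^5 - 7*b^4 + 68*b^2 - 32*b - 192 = (b - 3)*(b^4 - 4*b^3 - 12*b^2 + 32*b + 64) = (b - 4)*(b - 3)*(b^3 - 12*b - 16) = (b - 4)^2*(b - 3)*(b^2 + 4*b + 4) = (b - 4)^2*(b - 3)*(b + 2)*(b + 2)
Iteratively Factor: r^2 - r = (r)*(r - 1)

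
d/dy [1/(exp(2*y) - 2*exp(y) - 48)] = 2*(1 - exp(y))*exp(y)/(-exp(2*y) + 2*exp(y) + 48)^2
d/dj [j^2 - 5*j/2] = 2*j - 5/2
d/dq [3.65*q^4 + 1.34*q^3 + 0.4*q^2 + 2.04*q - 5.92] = 14.6*q^3 + 4.02*q^2 + 0.8*q + 2.04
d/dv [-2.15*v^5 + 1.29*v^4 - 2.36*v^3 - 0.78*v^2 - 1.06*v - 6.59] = -10.75*v^4 + 5.16*v^3 - 7.08*v^2 - 1.56*v - 1.06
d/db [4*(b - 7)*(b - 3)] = 8*b - 40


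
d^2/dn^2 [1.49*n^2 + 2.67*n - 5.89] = 2.98000000000000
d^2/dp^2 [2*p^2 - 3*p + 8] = 4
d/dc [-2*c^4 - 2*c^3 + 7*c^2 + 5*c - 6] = -8*c^3 - 6*c^2 + 14*c + 5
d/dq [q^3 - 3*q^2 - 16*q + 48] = 3*q^2 - 6*q - 16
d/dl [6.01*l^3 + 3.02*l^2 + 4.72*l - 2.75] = 18.03*l^2 + 6.04*l + 4.72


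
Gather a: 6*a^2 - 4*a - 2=6*a^2 - 4*a - 2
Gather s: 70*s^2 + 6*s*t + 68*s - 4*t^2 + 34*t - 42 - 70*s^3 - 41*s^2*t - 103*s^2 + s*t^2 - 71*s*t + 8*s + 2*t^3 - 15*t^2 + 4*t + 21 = -70*s^3 + s^2*(-41*t - 33) + s*(t^2 - 65*t + 76) + 2*t^3 - 19*t^2 + 38*t - 21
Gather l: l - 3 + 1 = l - 2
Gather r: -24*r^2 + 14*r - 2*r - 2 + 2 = -24*r^2 + 12*r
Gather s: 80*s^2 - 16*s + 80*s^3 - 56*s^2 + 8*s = 80*s^3 + 24*s^2 - 8*s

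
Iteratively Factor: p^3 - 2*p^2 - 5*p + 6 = (p + 2)*(p^2 - 4*p + 3) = (p - 3)*(p + 2)*(p - 1)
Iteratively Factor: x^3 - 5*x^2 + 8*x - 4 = (x - 2)*(x^2 - 3*x + 2) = (x - 2)^2*(x - 1)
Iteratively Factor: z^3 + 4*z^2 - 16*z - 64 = (z + 4)*(z^2 - 16) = (z + 4)^2*(z - 4)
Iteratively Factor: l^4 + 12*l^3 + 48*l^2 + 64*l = (l + 4)*(l^3 + 8*l^2 + 16*l) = (l + 4)^2*(l^2 + 4*l) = (l + 4)^3*(l)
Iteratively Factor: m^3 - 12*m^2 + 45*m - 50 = (m - 2)*(m^2 - 10*m + 25) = (m - 5)*(m - 2)*(m - 5)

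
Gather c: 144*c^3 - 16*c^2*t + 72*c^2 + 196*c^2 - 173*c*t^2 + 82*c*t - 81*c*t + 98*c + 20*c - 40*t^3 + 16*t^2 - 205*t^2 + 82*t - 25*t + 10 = 144*c^3 + c^2*(268 - 16*t) + c*(-173*t^2 + t + 118) - 40*t^3 - 189*t^2 + 57*t + 10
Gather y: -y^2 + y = -y^2 + y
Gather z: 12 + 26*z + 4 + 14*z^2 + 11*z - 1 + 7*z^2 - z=21*z^2 + 36*z + 15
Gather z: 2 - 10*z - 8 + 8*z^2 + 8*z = 8*z^2 - 2*z - 6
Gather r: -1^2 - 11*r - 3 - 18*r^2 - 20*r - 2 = -18*r^2 - 31*r - 6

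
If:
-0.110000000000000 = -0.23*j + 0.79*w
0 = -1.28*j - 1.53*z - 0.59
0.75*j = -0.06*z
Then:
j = 0.03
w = -0.13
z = -0.41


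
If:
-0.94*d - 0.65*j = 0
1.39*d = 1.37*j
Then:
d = 0.00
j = 0.00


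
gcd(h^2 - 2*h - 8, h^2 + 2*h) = h + 2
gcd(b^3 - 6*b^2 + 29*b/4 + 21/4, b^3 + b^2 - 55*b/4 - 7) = b^2 - 3*b - 7/4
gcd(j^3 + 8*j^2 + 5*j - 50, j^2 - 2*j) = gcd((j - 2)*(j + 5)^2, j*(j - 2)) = j - 2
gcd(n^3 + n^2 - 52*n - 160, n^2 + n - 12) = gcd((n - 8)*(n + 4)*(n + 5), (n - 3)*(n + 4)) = n + 4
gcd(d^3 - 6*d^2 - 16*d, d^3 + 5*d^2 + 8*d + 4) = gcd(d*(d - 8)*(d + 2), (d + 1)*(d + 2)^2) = d + 2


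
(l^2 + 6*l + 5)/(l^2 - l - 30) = (l + 1)/(l - 6)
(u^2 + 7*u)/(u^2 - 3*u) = (u + 7)/(u - 3)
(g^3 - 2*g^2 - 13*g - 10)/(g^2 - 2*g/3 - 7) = 3*(-g^3 + 2*g^2 + 13*g + 10)/(-3*g^2 + 2*g + 21)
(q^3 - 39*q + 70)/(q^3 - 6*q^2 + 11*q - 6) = (q^2 + 2*q - 35)/(q^2 - 4*q + 3)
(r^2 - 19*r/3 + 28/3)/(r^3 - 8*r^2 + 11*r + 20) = (r - 7/3)/(r^2 - 4*r - 5)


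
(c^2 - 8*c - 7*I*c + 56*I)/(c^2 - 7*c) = (c^2 - 8*c - 7*I*c + 56*I)/(c*(c - 7))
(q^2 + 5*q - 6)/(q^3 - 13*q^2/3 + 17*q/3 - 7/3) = 3*(q + 6)/(3*q^2 - 10*q + 7)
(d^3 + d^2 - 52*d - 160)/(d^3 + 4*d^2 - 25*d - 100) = (d - 8)/(d - 5)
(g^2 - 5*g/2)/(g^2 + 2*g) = (g - 5/2)/(g + 2)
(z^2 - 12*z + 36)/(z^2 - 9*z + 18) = (z - 6)/(z - 3)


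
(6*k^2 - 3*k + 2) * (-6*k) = -36*k^3 + 18*k^2 - 12*k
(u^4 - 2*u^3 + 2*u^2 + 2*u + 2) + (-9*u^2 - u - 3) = u^4 - 2*u^3 - 7*u^2 + u - 1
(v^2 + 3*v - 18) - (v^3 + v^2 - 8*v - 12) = -v^3 + 11*v - 6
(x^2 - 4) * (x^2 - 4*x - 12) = x^4 - 4*x^3 - 16*x^2 + 16*x + 48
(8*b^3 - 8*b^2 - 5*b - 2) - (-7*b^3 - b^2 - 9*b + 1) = 15*b^3 - 7*b^2 + 4*b - 3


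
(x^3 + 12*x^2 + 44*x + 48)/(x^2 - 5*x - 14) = (x^2 + 10*x + 24)/(x - 7)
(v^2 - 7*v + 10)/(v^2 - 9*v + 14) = (v - 5)/(v - 7)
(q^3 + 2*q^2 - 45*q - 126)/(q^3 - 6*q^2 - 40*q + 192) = (q^2 - 4*q - 21)/(q^2 - 12*q + 32)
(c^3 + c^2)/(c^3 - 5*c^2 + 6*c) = c*(c + 1)/(c^2 - 5*c + 6)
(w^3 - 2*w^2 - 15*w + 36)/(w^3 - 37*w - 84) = (w^2 - 6*w + 9)/(w^2 - 4*w - 21)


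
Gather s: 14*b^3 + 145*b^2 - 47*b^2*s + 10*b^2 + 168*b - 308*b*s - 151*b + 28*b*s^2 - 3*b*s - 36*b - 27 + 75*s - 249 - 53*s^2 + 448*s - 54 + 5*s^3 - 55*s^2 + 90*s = 14*b^3 + 155*b^2 - 19*b + 5*s^3 + s^2*(28*b - 108) + s*(-47*b^2 - 311*b + 613) - 330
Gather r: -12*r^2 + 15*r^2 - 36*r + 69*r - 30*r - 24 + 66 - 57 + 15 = 3*r^2 + 3*r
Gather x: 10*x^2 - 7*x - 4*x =10*x^2 - 11*x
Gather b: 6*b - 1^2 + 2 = 6*b + 1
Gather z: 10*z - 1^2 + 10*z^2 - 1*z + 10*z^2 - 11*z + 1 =20*z^2 - 2*z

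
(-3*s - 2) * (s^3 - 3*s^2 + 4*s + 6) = -3*s^4 + 7*s^3 - 6*s^2 - 26*s - 12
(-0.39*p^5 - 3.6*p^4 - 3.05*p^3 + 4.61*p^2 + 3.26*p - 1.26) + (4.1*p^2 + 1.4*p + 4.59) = -0.39*p^5 - 3.6*p^4 - 3.05*p^3 + 8.71*p^2 + 4.66*p + 3.33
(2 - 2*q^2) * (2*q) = -4*q^3 + 4*q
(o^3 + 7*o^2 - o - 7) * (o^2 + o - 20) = o^5 + 8*o^4 - 14*o^3 - 148*o^2 + 13*o + 140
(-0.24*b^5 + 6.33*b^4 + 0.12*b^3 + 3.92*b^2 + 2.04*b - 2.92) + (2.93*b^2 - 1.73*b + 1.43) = -0.24*b^5 + 6.33*b^4 + 0.12*b^3 + 6.85*b^2 + 0.31*b - 1.49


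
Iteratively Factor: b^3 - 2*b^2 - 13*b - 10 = (b + 2)*(b^2 - 4*b - 5) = (b - 5)*(b + 2)*(b + 1)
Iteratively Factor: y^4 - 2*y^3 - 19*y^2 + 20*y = (y - 1)*(y^3 - y^2 - 20*y) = (y - 1)*(y + 4)*(y^2 - 5*y) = (y - 5)*(y - 1)*(y + 4)*(y)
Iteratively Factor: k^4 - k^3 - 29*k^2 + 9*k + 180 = (k + 4)*(k^3 - 5*k^2 - 9*k + 45) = (k - 3)*(k + 4)*(k^2 - 2*k - 15) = (k - 5)*(k - 3)*(k + 4)*(k + 3)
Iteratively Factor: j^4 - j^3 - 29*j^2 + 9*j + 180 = (j - 3)*(j^3 + 2*j^2 - 23*j - 60) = (j - 3)*(j + 4)*(j^2 - 2*j - 15) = (j - 5)*(j - 3)*(j + 4)*(j + 3)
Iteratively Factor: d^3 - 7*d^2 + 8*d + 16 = (d - 4)*(d^2 - 3*d - 4) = (d - 4)*(d + 1)*(d - 4)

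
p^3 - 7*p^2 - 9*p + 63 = (p - 7)*(p - 3)*(p + 3)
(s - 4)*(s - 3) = s^2 - 7*s + 12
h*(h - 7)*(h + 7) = h^3 - 49*h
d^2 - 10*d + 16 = (d - 8)*(d - 2)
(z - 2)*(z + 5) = z^2 + 3*z - 10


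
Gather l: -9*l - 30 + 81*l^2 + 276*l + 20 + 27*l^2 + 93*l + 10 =108*l^2 + 360*l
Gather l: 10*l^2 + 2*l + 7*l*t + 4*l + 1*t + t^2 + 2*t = 10*l^2 + l*(7*t + 6) + t^2 + 3*t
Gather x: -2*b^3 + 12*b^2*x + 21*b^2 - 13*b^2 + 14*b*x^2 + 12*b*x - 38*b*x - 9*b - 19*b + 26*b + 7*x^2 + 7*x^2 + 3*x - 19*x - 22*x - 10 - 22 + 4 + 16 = -2*b^3 + 8*b^2 - 2*b + x^2*(14*b + 14) + x*(12*b^2 - 26*b - 38) - 12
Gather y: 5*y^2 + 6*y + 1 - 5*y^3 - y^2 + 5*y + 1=-5*y^3 + 4*y^2 + 11*y + 2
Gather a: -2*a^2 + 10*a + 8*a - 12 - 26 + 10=-2*a^2 + 18*a - 28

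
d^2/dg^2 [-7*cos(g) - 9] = 7*cos(g)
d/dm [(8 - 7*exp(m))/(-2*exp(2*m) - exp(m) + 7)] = (-(4*exp(m) + 1)*(7*exp(m) - 8) + 14*exp(2*m) + 7*exp(m) - 49)*exp(m)/(2*exp(2*m) + exp(m) - 7)^2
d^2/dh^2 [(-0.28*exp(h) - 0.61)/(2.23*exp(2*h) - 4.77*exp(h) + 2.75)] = (-1.392412*exp(4*h) - 15.112264*exp(3*h) + 29.768493*exp(2*h) - 2.58886899999999*exp(h) - 10.119175)*exp(h)/(11.089567*exp(6*h) - 71.162199*exp(5*h) + 193.243326*exp(4*h) - 284.043483*exp(3*h) + 238.30455*exp(2*h) - 108.219375*exp(h) + 20.796875)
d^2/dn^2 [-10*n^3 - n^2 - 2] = -60*n - 2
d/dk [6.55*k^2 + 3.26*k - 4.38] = 13.1*k + 3.26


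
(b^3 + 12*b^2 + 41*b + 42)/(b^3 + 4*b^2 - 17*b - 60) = (b^2 + 9*b + 14)/(b^2 + b - 20)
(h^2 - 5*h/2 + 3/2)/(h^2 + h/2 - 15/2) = (2*h^2 - 5*h + 3)/(2*h^2 + h - 15)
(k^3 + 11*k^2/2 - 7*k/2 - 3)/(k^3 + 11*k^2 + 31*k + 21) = (2*k^3 + 11*k^2 - 7*k - 6)/(2*(k^3 + 11*k^2 + 31*k + 21))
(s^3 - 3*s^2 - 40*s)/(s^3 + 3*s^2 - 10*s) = (s - 8)/(s - 2)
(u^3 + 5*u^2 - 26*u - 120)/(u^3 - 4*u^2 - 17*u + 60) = (u + 6)/(u - 3)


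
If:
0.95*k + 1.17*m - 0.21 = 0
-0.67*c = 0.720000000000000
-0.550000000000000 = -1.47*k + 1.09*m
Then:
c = -1.07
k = 0.32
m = -0.08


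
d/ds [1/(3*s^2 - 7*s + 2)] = (7 - 6*s)/(3*s^2 - 7*s + 2)^2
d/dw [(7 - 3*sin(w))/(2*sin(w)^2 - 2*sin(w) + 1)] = (6*sin(w)^2 - 28*sin(w) + 11)*cos(w)/(-2*sin(w) - cos(2*w) + 2)^2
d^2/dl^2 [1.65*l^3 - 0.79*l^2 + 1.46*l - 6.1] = 9.9*l - 1.58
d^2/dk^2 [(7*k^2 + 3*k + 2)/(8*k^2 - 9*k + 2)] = 8*(174*k^3 + 12*k^2 - 144*k + 53)/(512*k^6 - 1728*k^5 + 2328*k^4 - 1593*k^3 + 582*k^2 - 108*k + 8)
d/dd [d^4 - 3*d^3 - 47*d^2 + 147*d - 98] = 4*d^3 - 9*d^2 - 94*d + 147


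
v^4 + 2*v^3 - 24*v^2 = v^2*(v - 4)*(v + 6)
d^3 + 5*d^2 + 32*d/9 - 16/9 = (d - 1/3)*(d + 4/3)*(d + 4)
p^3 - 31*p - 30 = (p - 6)*(p + 1)*(p + 5)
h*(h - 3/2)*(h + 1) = h^3 - h^2/2 - 3*h/2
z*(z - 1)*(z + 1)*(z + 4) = z^4 + 4*z^3 - z^2 - 4*z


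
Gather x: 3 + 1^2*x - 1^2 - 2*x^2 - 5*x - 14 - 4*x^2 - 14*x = -6*x^2 - 18*x - 12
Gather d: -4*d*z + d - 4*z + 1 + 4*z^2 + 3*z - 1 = d*(1 - 4*z) + 4*z^2 - z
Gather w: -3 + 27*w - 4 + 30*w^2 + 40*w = 30*w^2 + 67*w - 7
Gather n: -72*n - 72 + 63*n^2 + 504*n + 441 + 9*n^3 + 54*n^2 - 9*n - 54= 9*n^3 + 117*n^2 + 423*n + 315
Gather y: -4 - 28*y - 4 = -28*y - 8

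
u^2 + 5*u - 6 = (u - 1)*(u + 6)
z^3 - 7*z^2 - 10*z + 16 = (z - 8)*(z - 1)*(z + 2)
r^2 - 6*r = r*(r - 6)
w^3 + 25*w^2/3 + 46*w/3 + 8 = (w + 1)*(w + 4/3)*(w + 6)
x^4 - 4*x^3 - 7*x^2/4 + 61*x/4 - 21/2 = (x - 7/2)*(x - 3/2)*(x - 1)*(x + 2)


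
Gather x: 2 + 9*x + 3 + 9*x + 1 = 18*x + 6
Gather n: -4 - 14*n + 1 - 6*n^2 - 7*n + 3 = -6*n^2 - 21*n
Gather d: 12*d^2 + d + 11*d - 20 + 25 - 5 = 12*d^2 + 12*d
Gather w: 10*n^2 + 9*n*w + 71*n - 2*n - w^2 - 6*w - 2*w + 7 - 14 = 10*n^2 + 69*n - w^2 + w*(9*n - 8) - 7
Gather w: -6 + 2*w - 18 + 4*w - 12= 6*w - 36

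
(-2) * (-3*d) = 6*d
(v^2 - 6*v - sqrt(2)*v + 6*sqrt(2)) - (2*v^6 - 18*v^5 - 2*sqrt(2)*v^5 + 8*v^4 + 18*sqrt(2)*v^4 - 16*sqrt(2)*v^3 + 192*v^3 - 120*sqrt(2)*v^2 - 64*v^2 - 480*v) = -2*v^6 + 2*sqrt(2)*v^5 + 18*v^5 - 18*sqrt(2)*v^4 - 8*v^4 - 192*v^3 + 16*sqrt(2)*v^3 + 65*v^2 + 120*sqrt(2)*v^2 - sqrt(2)*v + 474*v + 6*sqrt(2)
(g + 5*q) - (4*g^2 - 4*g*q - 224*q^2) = -4*g^2 + 4*g*q + g + 224*q^2 + 5*q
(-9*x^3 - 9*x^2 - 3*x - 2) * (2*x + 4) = -18*x^4 - 54*x^3 - 42*x^2 - 16*x - 8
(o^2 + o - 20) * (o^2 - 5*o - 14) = o^4 - 4*o^3 - 39*o^2 + 86*o + 280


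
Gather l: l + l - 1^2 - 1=2*l - 2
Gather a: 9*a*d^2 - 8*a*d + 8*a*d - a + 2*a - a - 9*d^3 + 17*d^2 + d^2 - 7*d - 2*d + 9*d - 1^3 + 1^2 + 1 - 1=9*a*d^2 - 9*d^3 + 18*d^2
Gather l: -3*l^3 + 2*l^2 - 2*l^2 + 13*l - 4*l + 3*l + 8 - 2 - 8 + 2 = -3*l^3 + 12*l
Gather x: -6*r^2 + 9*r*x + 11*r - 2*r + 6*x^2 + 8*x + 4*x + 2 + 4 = -6*r^2 + 9*r + 6*x^2 + x*(9*r + 12) + 6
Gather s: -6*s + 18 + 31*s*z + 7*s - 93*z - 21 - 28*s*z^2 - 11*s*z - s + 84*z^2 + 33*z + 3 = s*(-28*z^2 + 20*z) + 84*z^2 - 60*z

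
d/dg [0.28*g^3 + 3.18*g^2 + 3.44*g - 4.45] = 0.84*g^2 + 6.36*g + 3.44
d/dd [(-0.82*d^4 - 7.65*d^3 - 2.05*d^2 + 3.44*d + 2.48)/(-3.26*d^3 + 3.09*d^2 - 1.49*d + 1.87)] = (2.6732*d^6 - 5.06759999999998*d^5 - 26.6561*d^4 + 39.0922*d^3 - 26.2372*d^2 - 22.9934*d + 10.128)/(10.6276*d^6 - 20.1468*d^5 + 19.2629*d^4 - 21.4006*d^3 + 13.7767*d^2 - 5.5726*d + 3.4969)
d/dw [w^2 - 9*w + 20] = 2*w - 9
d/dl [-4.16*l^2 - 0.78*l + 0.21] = -8.32*l - 0.78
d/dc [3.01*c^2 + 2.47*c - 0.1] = 6.02*c + 2.47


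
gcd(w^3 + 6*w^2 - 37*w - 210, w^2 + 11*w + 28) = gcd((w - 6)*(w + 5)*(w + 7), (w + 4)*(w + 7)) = w + 7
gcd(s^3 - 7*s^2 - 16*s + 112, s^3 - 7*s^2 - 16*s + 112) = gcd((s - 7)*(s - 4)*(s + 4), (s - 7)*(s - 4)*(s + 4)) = s^3 - 7*s^2 - 16*s + 112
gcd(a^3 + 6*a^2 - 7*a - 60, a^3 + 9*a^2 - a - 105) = a^2 + 2*a - 15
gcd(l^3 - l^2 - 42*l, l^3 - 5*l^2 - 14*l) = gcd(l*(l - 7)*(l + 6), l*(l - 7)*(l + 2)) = l^2 - 7*l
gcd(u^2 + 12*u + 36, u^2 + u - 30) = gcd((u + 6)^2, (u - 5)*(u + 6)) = u + 6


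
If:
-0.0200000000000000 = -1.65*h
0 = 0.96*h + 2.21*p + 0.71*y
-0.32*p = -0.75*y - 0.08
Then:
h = 0.01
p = 0.03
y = -0.10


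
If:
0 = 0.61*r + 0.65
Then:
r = -1.07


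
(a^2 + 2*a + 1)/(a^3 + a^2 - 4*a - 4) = (a + 1)/(a^2 - 4)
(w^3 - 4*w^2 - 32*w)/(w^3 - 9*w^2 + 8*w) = (w + 4)/(w - 1)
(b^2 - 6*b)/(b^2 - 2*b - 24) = b/(b + 4)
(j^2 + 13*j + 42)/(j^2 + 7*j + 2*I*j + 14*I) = (j + 6)/(j + 2*I)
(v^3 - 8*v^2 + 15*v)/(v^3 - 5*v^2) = (v - 3)/v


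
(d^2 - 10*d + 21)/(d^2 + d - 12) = (d - 7)/(d + 4)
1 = 1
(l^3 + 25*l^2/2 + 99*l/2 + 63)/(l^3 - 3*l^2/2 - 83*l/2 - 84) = (l + 6)/(l - 8)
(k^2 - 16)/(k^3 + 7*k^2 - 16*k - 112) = 1/(k + 7)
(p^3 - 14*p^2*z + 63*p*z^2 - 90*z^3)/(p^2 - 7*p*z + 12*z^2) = (-p^2 + 11*p*z - 30*z^2)/(-p + 4*z)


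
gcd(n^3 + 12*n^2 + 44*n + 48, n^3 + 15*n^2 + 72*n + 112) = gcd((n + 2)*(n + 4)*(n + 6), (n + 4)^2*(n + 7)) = n + 4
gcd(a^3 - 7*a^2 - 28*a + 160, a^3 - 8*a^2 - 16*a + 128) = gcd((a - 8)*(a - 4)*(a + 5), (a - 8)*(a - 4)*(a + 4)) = a^2 - 12*a + 32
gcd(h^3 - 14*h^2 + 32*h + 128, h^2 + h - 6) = 1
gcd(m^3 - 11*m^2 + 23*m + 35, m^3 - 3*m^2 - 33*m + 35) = m - 7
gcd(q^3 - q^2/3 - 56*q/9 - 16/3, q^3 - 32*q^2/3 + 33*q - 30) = q - 3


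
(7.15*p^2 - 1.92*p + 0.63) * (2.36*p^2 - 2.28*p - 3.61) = 16.874*p^4 - 20.8332*p^3 - 19.9471*p^2 + 5.4948*p - 2.2743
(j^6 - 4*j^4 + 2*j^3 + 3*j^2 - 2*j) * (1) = j^6 - 4*j^4 + 2*j^3 + 3*j^2 - 2*j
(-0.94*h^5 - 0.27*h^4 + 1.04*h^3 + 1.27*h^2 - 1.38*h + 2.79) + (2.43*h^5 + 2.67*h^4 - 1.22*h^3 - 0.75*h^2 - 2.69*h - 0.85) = 1.49*h^5 + 2.4*h^4 - 0.18*h^3 + 0.52*h^2 - 4.07*h + 1.94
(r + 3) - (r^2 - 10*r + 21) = -r^2 + 11*r - 18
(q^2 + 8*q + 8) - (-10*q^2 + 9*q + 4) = 11*q^2 - q + 4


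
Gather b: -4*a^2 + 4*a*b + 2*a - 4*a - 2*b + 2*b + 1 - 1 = -4*a^2 + 4*a*b - 2*a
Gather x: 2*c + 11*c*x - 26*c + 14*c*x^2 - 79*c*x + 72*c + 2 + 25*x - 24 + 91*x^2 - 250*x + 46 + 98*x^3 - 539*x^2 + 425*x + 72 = 48*c + 98*x^3 + x^2*(14*c - 448) + x*(200 - 68*c) + 96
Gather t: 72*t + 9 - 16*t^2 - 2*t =-16*t^2 + 70*t + 9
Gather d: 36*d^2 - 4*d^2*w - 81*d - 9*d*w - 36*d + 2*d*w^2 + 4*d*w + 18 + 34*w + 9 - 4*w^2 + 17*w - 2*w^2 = d^2*(36 - 4*w) + d*(2*w^2 - 5*w - 117) - 6*w^2 + 51*w + 27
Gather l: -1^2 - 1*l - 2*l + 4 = 3 - 3*l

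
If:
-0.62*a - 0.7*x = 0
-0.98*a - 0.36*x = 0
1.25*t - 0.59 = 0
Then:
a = 0.00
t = 0.47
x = 0.00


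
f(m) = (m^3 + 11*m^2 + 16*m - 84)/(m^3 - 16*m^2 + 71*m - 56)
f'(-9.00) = -0.02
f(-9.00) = 0.02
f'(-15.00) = -0.02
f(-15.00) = 0.15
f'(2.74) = 2.29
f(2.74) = 1.62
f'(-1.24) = 0.39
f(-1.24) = 0.52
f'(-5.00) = 0.03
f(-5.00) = 0.01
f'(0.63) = 10.16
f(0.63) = 3.99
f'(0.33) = 3.32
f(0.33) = 2.26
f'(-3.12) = 0.10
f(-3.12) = 0.12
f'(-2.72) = 0.14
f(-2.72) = 0.17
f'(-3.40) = 0.09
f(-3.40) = 0.10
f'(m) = (-3*m^2 + 32*m - 71)*(m^3 + 11*m^2 + 16*m - 84)/(m^3 - 16*m^2 + 71*m - 56)^2 + (3*m^2 + 22*m + 16)/(m^3 - 16*m^2 + 71*m - 56) = (-27*m^4 + 110*m^3 + 1121*m^2 - 3920*m + 5068)/(m^6 - 32*m^5 + 398*m^4 - 2384*m^3 + 6833*m^2 - 7952*m + 3136)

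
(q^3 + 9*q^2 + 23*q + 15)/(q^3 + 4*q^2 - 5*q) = (q^2 + 4*q + 3)/(q*(q - 1))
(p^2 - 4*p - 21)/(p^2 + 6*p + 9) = (p - 7)/(p + 3)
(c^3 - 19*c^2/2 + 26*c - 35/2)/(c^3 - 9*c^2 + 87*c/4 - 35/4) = 2*(c - 1)/(2*c - 1)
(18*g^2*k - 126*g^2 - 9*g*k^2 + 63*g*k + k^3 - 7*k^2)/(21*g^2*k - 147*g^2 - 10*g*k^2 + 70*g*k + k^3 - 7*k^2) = (6*g - k)/(7*g - k)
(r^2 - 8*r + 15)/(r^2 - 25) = (r - 3)/(r + 5)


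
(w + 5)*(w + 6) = w^2 + 11*w + 30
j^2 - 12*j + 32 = (j - 8)*(j - 4)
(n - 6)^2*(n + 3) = n^3 - 9*n^2 + 108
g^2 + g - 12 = (g - 3)*(g + 4)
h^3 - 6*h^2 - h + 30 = (h - 5)*(h - 3)*(h + 2)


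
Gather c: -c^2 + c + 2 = -c^2 + c + 2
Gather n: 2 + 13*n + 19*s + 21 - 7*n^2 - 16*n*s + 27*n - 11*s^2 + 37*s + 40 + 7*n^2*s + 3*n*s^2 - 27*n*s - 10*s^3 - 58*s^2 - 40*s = n^2*(7*s - 7) + n*(3*s^2 - 43*s + 40) - 10*s^3 - 69*s^2 + 16*s + 63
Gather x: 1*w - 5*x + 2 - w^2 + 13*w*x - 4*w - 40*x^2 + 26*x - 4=-w^2 - 3*w - 40*x^2 + x*(13*w + 21) - 2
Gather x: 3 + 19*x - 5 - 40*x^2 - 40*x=-40*x^2 - 21*x - 2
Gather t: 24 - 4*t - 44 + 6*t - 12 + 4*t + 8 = 6*t - 24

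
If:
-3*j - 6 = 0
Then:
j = -2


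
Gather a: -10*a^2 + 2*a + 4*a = -10*a^2 + 6*a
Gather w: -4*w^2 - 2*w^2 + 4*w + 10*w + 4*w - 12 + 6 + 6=-6*w^2 + 18*w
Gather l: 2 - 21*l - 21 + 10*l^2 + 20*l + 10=10*l^2 - l - 9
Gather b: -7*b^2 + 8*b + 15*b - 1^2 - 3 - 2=-7*b^2 + 23*b - 6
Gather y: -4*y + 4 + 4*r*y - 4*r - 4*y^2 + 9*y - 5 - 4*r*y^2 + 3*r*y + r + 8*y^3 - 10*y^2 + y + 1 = -3*r + 8*y^3 + y^2*(-4*r - 14) + y*(7*r + 6)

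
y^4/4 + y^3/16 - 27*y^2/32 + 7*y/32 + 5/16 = (y/4 + 1/2)*(y - 5/4)*(y - 1)*(y + 1/2)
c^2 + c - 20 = (c - 4)*(c + 5)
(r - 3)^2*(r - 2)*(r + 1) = r^4 - 7*r^3 + 13*r^2 + 3*r - 18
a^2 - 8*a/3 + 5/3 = (a - 5/3)*(a - 1)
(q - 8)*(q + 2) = q^2 - 6*q - 16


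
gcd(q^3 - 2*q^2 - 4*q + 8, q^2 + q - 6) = q - 2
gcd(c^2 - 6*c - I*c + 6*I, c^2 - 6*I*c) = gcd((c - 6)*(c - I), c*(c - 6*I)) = 1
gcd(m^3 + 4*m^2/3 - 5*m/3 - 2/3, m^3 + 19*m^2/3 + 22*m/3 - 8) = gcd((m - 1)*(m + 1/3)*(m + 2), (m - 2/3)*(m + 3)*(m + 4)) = 1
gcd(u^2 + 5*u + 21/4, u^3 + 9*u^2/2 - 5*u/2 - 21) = u + 7/2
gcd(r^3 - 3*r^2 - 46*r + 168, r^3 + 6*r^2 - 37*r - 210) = r^2 + r - 42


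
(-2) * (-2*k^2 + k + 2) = 4*k^2 - 2*k - 4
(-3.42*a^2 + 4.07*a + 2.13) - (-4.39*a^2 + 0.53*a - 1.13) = 0.97*a^2 + 3.54*a + 3.26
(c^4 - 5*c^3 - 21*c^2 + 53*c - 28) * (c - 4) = c^5 - 9*c^4 - c^3 + 137*c^2 - 240*c + 112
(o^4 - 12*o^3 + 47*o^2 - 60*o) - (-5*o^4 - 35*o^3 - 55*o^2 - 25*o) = 6*o^4 + 23*o^3 + 102*o^2 - 35*o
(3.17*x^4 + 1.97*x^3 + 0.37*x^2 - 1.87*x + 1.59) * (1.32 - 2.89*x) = -9.1613*x^5 - 1.5089*x^4 + 1.5311*x^3 + 5.8927*x^2 - 7.0635*x + 2.0988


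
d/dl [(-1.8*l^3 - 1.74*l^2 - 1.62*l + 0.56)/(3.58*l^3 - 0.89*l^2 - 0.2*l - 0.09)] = (7.8312*l^4 + 12.3192*l^3 - 6.6222*l^2 + 1.31*l + 0.2578)/(12.8164*l^6 - 6.3724*l^5 - 0.6399*l^4 - 0.2884*l^3 + 0.2002*l^2 + 0.036*l + 0.0081)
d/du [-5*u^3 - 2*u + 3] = -15*u^2 - 2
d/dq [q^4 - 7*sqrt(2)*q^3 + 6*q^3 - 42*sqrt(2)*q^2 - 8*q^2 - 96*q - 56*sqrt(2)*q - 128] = 4*q^3 - 21*sqrt(2)*q^2 + 18*q^2 - 84*sqrt(2)*q - 16*q - 96 - 56*sqrt(2)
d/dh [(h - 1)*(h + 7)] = 2*h + 6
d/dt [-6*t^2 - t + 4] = -12*t - 1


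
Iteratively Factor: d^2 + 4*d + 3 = (d + 3)*(d + 1)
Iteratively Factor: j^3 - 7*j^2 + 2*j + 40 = (j - 4)*(j^2 - 3*j - 10) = (j - 4)*(j + 2)*(j - 5)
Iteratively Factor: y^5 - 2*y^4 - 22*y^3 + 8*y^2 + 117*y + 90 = (y - 3)*(y^4 + y^3 - 19*y^2 - 49*y - 30) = (y - 3)*(y + 2)*(y^3 - y^2 - 17*y - 15) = (y - 3)*(y + 1)*(y + 2)*(y^2 - 2*y - 15) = (y - 5)*(y - 3)*(y + 1)*(y + 2)*(y + 3)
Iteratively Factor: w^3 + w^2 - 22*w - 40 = (w - 5)*(w^2 + 6*w + 8) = (w - 5)*(w + 4)*(w + 2)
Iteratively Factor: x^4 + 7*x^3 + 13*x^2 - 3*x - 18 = (x + 3)*(x^3 + 4*x^2 + x - 6) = (x + 3)^2*(x^2 + x - 2) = (x - 1)*(x + 3)^2*(x + 2)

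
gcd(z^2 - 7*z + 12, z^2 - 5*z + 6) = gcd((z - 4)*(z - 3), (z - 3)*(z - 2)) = z - 3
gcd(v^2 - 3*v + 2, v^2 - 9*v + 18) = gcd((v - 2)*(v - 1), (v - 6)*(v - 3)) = 1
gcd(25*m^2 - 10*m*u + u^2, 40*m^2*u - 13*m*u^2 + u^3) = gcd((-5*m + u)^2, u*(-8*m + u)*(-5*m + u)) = -5*m + u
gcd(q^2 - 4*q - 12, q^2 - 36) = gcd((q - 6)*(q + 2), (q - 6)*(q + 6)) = q - 6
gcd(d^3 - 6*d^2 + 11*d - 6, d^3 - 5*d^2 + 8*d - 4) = d^2 - 3*d + 2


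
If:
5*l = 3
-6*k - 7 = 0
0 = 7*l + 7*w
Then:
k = -7/6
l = 3/5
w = -3/5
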